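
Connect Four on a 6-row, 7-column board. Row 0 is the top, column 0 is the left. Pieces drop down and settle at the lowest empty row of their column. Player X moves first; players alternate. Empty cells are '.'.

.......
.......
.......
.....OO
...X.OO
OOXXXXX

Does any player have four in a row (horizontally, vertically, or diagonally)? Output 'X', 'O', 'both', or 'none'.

X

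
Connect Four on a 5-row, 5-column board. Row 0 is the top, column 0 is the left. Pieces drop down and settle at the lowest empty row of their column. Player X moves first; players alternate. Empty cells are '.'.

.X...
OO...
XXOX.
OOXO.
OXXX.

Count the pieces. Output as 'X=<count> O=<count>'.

X=8 O=7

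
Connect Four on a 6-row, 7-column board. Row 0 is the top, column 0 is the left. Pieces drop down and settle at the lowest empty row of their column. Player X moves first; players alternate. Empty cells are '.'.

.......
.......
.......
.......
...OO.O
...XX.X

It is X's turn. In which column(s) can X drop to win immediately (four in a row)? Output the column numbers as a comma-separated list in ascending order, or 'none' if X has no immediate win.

col 0: drop X → no win
col 1: drop X → no win
col 2: drop X → no win
col 3: drop X → no win
col 4: drop X → no win
col 5: drop X → WIN!
col 6: drop X → no win

Answer: 5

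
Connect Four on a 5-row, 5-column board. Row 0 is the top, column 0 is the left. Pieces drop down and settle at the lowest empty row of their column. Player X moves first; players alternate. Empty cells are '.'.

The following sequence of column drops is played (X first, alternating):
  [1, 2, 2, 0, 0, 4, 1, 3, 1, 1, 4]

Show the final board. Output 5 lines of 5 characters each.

Answer: .....
.O...
.X...
XXX.X
OXOOO

Derivation:
Move 1: X drops in col 1, lands at row 4
Move 2: O drops in col 2, lands at row 4
Move 3: X drops in col 2, lands at row 3
Move 4: O drops in col 0, lands at row 4
Move 5: X drops in col 0, lands at row 3
Move 6: O drops in col 4, lands at row 4
Move 7: X drops in col 1, lands at row 3
Move 8: O drops in col 3, lands at row 4
Move 9: X drops in col 1, lands at row 2
Move 10: O drops in col 1, lands at row 1
Move 11: X drops in col 4, lands at row 3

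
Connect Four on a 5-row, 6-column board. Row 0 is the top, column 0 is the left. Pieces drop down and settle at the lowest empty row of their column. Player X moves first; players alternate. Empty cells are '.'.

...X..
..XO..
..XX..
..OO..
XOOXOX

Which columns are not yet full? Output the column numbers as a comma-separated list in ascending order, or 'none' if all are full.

col 0: top cell = '.' → open
col 1: top cell = '.' → open
col 2: top cell = '.' → open
col 3: top cell = 'X' → FULL
col 4: top cell = '.' → open
col 5: top cell = '.' → open

Answer: 0,1,2,4,5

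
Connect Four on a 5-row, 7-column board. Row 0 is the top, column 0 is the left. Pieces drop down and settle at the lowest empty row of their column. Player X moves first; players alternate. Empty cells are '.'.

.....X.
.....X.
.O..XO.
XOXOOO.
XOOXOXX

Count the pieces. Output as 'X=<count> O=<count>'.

X=9 O=9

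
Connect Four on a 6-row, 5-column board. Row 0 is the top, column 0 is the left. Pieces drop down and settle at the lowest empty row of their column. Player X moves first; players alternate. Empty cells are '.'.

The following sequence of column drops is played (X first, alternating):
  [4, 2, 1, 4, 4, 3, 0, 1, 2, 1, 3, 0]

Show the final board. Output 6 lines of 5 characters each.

Answer: .....
.....
.....
.O..X
OOXXO
XXOOX

Derivation:
Move 1: X drops in col 4, lands at row 5
Move 2: O drops in col 2, lands at row 5
Move 3: X drops in col 1, lands at row 5
Move 4: O drops in col 4, lands at row 4
Move 5: X drops in col 4, lands at row 3
Move 6: O drops in col 3, lands at row 5
Move 7: X drops in col 0, lands at row 5
Move 8: O drops in col 1, lands at row 4
Move 9: X drops in col 2, lands at row 4
Move 10: O drops in col 1, lands at row 3
Move 11: X drops in col 3, lands at row 4
Move 12: O drops in col 0, lands at row 4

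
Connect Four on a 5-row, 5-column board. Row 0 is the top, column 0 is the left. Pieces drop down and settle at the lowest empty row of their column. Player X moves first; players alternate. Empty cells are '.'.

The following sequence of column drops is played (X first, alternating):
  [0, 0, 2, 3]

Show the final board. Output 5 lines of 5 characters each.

Move 1: X drops in col 0, lands at row 4
Move 2: O drops in col 0, lands at row 3
Move 3: X drops in col 2, lands at row 4
Move 4: O drops in col 3, lands at row 4

Answer: .....
.....
.....
O....
X.XO.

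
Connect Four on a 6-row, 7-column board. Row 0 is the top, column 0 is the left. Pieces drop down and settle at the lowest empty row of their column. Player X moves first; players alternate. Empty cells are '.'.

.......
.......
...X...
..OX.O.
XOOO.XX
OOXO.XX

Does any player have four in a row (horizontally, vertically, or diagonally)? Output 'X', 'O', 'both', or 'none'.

none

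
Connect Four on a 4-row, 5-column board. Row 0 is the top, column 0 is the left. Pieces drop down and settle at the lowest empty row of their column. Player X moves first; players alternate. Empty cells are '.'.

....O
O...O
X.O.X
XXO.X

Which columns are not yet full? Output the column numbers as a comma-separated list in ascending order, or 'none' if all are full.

Answer: 0,1,2,3

Derivation:
col 0: top cell = '.' → open
col 1: top cell = '.' → open
col 2: top cell = '.' → open
col 3: top cell = '.' → open
col 4: top cell = 'O' → FULL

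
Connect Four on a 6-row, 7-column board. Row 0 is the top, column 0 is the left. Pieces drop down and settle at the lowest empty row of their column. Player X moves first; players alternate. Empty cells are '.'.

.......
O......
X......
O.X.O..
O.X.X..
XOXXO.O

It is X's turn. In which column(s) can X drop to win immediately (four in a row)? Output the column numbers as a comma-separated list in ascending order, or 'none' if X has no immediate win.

Answer: 2

Derivation:
col 0: drop X → no win
col 1: drop X → no win
col 2: drop X → WIN!
col 3: drop X → no win
col 4: drop X → no win
col 5: drop X → no win
col 6: drop X → no win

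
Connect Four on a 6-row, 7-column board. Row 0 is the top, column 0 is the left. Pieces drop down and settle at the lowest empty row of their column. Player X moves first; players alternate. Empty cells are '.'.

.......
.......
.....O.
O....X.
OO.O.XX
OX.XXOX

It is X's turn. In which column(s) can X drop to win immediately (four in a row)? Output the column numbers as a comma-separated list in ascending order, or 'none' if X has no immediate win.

col 0: drop X → no win
col 1: drop X → no win
col 2: drop X → WIN!
col 3: drop X → no win
col 4: drop X → no win
col 5: drop X → no win
col 6: drop X → no win

Answer: 2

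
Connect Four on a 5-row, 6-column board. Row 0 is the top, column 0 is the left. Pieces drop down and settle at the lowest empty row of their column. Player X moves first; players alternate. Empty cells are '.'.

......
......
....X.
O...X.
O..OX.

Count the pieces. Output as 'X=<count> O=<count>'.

X=3 O=3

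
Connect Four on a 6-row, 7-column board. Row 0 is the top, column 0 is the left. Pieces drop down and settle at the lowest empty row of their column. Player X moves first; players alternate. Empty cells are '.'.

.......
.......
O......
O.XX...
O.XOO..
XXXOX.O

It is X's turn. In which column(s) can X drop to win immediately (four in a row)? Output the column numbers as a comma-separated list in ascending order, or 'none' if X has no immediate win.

Answer: 2

Derivation:
col 0: drop X → no win
col 1: drop X → no win
col 2: drop X → WIN!
col 3: drop X → no win
col 4: drop X → no win
col 5: drop X → no win
col 6: drop X → no win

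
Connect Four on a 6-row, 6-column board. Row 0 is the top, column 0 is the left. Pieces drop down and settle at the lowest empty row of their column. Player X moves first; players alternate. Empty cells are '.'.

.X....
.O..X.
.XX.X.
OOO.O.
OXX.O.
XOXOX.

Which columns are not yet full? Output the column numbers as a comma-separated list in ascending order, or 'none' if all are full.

col 0: top cell = '.' → open
col 1: top cell = 'X' → FULL
col 2: top cell = '.' → open
col 3: top cell = '.' → open
col 4: top cell = '.' → open
col 5: top cell = '.' → open

Answer: 0,2,3,4,5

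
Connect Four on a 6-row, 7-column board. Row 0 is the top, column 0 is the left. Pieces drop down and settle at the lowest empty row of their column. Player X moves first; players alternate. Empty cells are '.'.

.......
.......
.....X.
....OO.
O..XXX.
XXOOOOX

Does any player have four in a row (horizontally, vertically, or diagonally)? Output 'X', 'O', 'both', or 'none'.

O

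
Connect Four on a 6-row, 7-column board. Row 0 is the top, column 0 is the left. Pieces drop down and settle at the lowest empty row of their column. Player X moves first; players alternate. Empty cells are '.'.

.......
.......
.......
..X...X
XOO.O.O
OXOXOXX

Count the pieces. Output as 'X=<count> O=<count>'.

X=7 O=7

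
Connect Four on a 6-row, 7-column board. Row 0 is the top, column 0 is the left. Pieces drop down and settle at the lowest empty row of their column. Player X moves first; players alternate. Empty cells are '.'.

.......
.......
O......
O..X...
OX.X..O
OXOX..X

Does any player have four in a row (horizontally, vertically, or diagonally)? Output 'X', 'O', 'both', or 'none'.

O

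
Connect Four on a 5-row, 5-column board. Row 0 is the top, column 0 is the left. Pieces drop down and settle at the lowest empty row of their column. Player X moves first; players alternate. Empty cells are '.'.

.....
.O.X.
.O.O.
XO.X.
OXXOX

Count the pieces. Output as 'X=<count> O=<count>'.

X=6 O=6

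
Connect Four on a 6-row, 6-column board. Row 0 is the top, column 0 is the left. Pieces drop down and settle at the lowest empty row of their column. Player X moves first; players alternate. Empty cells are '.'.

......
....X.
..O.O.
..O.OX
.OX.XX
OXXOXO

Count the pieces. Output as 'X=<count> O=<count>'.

X=8 O=8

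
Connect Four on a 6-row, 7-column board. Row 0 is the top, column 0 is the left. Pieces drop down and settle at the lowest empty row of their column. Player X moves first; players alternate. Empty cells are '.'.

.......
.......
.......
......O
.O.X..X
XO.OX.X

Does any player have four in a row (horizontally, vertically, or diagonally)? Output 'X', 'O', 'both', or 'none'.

none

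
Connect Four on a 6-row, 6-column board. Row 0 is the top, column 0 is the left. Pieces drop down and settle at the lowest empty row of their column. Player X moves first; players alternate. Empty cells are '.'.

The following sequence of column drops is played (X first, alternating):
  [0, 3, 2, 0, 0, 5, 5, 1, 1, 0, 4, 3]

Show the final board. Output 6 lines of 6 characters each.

Move 1: X drops in col 0, lands at row 5
Move 2: O drops in col 3, lands at row 5
Move 3: X drops in col 2, lands at row 5
Move 4: O drops in col 0, lands at row 4
Move 5: X drops in col 0, lands at row 3
Move 6: O drops in col 5, lands at row 5
Move 7: X drops in col 5, lands at row 4
Move 8: O drops in col 1, lands at row 5
Move 9: X drops in col 1, lands at row 4
Move 10: O drops in col 0, lands at row 2
Move 11: X drops in col 4, lands at row 5
Move 12: O drops in col 3, lands at row 4

Answer: ......
......
O.....
X.....
OX.O.X
XOXOXO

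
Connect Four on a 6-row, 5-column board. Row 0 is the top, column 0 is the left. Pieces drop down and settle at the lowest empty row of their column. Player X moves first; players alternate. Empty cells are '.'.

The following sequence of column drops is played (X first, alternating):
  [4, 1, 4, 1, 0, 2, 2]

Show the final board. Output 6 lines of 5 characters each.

Answer: .....
.....
.....
.....
.OX.X
XOO.X

Derivation:
Move 1: X drops in col 4, lands at row 5
Move 2: O drops in col 1, lands at row 5
Move 3: X drops in col 4, lands at row 4
Move 4: O drops in col 1, lands at row 4
Move 5: X drops in col 0, lands at row 5
Move 6: O drops in col 2, lands at row 5
Move 7: X drops in col 2, lands at row 4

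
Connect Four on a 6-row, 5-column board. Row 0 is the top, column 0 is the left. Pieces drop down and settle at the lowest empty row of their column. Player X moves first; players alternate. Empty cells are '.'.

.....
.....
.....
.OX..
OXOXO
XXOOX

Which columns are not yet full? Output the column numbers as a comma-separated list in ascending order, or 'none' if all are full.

Answer: 0,1,2,3,4

Derivation:
col 0: top cell = '.' → open
col 1: top cell = '.' → open
col 2: top cell = '.' → open
col 3: top cell = '.' → open
col 4: top cell = '.' → open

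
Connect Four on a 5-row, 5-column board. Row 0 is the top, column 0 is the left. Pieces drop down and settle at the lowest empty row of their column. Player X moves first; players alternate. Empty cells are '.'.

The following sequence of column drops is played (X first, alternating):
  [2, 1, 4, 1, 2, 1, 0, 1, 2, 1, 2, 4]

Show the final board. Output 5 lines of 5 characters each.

Answer: .O...
.OX..
.OX..
.OX.O
XOX.X

Derivation:
Move 1: X drops in col 2, lands at row 4
Move 2: O drops in col 1, lands at row 4
Move 3: X drops in col 4, lands at row 4
Move 4: O drops in col 1, lands at row 3
Move 5: X drops in col 2, lands at row 3
Move 6: O drops in col 1, lands at row 2
Move 7: X drops in col 0, lands at row 4
Move 8: O drops in col 1, lands at row 1
Move 9: X drops in col 2, lands at row 2
Move 10: O drops in col 1, lands at row 0
Move 11: X drops in col 2, lands at row 1
Move 12: O drops in col 4, lands at row 3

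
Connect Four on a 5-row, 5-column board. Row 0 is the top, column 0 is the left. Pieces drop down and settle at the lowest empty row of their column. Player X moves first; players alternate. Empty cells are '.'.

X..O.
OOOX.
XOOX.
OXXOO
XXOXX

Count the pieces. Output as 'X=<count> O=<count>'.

X=10 O=10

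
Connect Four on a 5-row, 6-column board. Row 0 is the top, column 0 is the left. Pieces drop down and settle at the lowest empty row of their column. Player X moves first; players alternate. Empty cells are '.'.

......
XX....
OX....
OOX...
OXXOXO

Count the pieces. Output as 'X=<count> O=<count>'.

X=7 O=6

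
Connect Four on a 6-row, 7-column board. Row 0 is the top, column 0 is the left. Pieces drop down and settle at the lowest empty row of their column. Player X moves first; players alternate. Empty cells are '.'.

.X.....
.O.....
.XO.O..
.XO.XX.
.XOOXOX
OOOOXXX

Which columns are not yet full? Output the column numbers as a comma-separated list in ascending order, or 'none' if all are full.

col 0: top cell = '.' → open
col 1: top cell = 'X' → FULL
col 2: top cell = '.' → open
col 3: top cell = '.' → open
col 4: top cell = '.' → open
col 5: top cell = '.' → open
col 6: top cell = '.' → open

Answer: 0,2,3,4,5,6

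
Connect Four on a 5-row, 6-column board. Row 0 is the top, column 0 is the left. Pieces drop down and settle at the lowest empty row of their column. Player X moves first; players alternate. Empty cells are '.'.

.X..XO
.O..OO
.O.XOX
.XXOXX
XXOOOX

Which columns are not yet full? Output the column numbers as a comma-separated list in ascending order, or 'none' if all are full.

col 0: top cell = '.' → open
col 1: top cell = 'X' → FULL
col 2: top cell = '.' → open
col 3: top cell = '.' → open
col 4: top cell = 'X' → FULL
col 5: top cell = 'O' → FULL

Answer: 0,2,3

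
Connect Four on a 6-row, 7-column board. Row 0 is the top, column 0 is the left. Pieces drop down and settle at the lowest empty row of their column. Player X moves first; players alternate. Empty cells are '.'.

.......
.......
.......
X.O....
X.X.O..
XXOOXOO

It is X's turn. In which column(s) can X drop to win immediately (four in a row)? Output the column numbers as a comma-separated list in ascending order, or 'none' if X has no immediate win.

col 0: drop X → WIN!
col 1: drop X → no win
col 2: drop X → no win
col 3: drop X → no win
col 4: drop X → no win
col 5: drop X → no win
col 6: drop X → no win

Answer: 0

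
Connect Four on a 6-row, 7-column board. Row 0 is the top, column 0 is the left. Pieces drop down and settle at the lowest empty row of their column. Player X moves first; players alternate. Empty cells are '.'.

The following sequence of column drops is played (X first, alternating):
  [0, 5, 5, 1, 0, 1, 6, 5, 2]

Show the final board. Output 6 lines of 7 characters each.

Answer: .......
.......
.......
.....O.
XO...X.
XOX..OX

Derivation:
Move 1: X drops in col 0, lands at row 5
Move 2: O drops in col 5, lands at row 5
Move 3: X drops in col 5, lands at row 4
Move 4: O drops in col 1, lands at row 5
Move 5: X drops in col 0, lands at row 4
Move 6: O drops in col 1, lands at row 4
Move 7: X drops in col 6, lands at row 5
Move 8: O drops in col 5, lands at row 3
Move 9: X drops in col 2, lands at row 5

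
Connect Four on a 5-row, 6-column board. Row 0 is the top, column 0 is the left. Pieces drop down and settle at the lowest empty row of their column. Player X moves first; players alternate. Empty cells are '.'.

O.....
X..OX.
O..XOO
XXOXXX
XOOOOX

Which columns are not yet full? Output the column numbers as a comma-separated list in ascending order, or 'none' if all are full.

col 0: top cell = 'O' → FULL
col 1: top cell = '.' → open
col 2: top cell = '.' → open
col 3: top cell = '.' → open
col 4: top cell = '.' → open
col 5: top cell = '.' → open

Answer: 1,2,3,4,5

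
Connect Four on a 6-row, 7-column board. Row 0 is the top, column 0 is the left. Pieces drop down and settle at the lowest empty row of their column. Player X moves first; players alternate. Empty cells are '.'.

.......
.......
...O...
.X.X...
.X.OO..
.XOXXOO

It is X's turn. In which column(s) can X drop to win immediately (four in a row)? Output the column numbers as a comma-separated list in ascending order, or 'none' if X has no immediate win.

col 0: drop X → no win
col 1: drop X → WIN!
col 2: drop X → no win
col 3: drop X → no win
col 4: drop X → no win
col 5: drop X → no win
col 6: drop X → no win

Answer: 1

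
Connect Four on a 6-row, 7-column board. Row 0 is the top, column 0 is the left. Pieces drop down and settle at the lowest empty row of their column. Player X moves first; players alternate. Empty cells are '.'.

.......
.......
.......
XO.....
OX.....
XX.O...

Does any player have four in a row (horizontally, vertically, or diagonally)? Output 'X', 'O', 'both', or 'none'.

none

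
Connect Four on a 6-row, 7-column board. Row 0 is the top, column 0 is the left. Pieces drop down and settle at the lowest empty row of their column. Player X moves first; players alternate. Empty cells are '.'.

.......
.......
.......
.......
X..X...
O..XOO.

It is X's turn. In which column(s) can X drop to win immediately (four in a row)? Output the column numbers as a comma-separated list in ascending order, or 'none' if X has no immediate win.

Answer: none

Derivation:
col 0: drop X → no win
col 1: drop X → no win
col 2: drop X → no win
col 3: drop X → no win
col 4: drop X → no win
col 5: drop X → no win
col 6: drop X → no win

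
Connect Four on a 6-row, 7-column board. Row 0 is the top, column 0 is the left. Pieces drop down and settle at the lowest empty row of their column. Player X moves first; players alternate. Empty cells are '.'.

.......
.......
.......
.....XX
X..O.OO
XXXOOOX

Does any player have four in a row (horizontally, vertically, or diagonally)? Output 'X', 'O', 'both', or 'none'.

none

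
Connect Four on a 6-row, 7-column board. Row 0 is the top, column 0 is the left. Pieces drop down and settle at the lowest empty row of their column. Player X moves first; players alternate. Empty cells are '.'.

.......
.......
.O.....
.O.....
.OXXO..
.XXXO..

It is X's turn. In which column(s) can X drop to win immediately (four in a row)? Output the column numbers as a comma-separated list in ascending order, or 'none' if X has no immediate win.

col 0: drop X → WIN!
col 1: drop X → no win
col 2: drop X → no win
col 3: drop X → no win
col 4: drop X → no win
col 5: drop X → no win
col 6: drop X → no win

Answer: 0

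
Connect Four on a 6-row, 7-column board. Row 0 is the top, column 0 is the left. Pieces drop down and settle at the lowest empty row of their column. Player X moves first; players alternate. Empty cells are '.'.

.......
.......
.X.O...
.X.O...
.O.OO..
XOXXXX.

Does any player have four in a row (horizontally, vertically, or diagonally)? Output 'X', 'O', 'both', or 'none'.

X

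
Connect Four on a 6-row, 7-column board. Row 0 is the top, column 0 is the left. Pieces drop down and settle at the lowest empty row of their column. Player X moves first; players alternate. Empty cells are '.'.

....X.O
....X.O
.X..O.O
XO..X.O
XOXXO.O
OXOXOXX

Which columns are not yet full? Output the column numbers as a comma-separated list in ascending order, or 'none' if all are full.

Answer: 0,1,2,3,5

Derivation:
col 0: top cell = '.' → open
col 1: top cell = '.' → open
col 2: top cell = '.' → open
col 3: top cell = '.' → open
col 4: top cell = 'X' → FULL
col 5: top cell = '.' → open
col 6: top cell = 'O' → FULL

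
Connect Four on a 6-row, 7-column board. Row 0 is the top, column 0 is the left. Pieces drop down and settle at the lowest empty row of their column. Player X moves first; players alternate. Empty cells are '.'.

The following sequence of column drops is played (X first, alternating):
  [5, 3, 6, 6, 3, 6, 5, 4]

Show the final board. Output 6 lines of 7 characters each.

Move 1: X drops in col 5, lands at row 5
Move 2: O drops in col 3, lands at row 5
Move 3: X drops in col 6, lands at row 5
Move 4: O drops in col 6, lands at row 4
Move 5: X drops in col 3, lands at row 4
Move 6: O drops in col 6, lands at row 3
Move 7: X drops in col 5, lands at row 4
Move 8: O drops in col 4, lands at row 5

Answer: .......
.......
.......
......O
...X.XO
...OOXX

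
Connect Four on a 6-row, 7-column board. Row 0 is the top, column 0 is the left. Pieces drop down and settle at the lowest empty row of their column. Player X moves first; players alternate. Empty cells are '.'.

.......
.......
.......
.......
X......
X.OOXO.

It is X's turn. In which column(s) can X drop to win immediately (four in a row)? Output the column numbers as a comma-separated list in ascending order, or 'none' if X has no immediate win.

Answer: none

Derivation:
col 0: drop X → no win
col 1: drop X → no win
col 2: drop X → no win
col 3: drop X → no win
col 4: drop X → no win
col 5: drop X → no win
col 6: drop X → no win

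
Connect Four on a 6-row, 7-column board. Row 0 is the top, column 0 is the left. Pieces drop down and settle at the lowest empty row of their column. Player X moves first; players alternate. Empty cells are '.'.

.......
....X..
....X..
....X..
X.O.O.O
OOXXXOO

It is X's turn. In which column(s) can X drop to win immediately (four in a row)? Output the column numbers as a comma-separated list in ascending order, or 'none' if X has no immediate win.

Answer: 4

Derivation:
col 0: drop X → no win
col 1: drop X → no win
col 2: drop X → no win
col 3: drop X → no win
col 4: drop X → WIN!
col 5: drop X → no win
col 6: drop X → no win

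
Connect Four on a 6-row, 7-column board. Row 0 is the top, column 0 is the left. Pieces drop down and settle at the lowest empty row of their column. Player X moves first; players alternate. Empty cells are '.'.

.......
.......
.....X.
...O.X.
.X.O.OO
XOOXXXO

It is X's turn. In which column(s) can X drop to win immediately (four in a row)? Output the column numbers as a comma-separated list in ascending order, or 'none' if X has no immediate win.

Answer: none

Derivation:
col 0: drop X → no win
col 1: drop X → no win
col 2: drop X → no win
col 3: drop X → no win
col 4: drop X → no win
col 5: drop X → no win
col 6: drop X → no win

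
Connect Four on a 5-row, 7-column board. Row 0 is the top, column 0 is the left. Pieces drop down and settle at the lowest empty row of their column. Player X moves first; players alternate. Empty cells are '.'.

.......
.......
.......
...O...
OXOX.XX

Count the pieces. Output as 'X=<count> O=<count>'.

X=4 O=3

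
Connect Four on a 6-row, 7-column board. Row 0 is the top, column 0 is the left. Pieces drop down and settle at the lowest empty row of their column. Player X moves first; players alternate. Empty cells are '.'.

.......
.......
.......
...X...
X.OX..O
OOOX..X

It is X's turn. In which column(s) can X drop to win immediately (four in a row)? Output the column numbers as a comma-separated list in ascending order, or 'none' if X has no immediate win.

Answer: 3

Derivation:
col 0: drop X → no win
col 1: drop X → no win
col 2: drop X → no win
col 3: drop X → WIN!
col 4: drop X → no win
col 5: drop X → no win
col 6: drop X → no win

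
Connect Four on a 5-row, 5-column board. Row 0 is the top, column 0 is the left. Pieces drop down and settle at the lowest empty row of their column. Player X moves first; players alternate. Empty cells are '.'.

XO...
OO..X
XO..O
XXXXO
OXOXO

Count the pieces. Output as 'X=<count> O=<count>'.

X=9 O=9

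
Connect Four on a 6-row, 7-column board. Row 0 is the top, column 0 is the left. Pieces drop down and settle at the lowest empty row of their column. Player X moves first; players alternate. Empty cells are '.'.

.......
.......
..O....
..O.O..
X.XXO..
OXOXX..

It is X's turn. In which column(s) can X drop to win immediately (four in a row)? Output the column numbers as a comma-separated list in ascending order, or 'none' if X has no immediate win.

Answer: 1

Derivation:
col 0: drop X → no win
col 1: drop X → WIN!
col 2: drop X → no win
col 3: drop X → no win
col 4: drop X → no win
col 5: drop X → no win
col 6: drop X → no win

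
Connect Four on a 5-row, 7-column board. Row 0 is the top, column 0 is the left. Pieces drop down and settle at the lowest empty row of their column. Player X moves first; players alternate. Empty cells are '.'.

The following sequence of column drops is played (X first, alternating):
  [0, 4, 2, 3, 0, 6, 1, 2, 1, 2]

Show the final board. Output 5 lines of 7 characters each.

Answer: .......
.......
..O....
XXO....
XXXOO.O

Derivation:
Move 1: X drops in col 0, lands at row 4
Move 2: O drops in col 4, lands at row 4
Move 3: X drops in col 2, lands at row 4
Move 4: O drops in col 3, lands at row 4
Move 5: X drops in col 0, lands at row 3
Move 6: O drops in col 6, lands at row 4
Move 7: X drops in col 1, lands at row 4
Move 8: O drops in col 2, lands at row 3
Move 9: X drops in col 1, lands at row 3
Move 10: O drops in col 2, lands at row 2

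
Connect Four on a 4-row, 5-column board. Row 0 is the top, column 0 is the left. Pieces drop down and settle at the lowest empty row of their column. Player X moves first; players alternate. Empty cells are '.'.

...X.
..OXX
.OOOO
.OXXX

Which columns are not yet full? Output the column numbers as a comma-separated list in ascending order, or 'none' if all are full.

Answer: 0,1,2,4

Derivation:
col 0: top cell = '.' → open
col 1: top cell = '.' → open
col 2: top cell = '.' → open
col 3: top cell = 'X' → FULL
col 4: top cell = '.' → open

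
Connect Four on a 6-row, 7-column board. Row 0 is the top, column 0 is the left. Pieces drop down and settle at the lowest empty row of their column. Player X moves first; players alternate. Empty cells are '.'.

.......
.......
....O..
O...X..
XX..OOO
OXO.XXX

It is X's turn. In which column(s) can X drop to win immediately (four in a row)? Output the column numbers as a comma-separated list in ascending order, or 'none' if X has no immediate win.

Answer: 3

Derivation:
col 0: drop X → no win
col 1: drop X → no win
col 2: drop X → no win
col 3: drop X → WIN!
col 4: drop X → no win
col 5: drop X → no win
col 6: drop X → no win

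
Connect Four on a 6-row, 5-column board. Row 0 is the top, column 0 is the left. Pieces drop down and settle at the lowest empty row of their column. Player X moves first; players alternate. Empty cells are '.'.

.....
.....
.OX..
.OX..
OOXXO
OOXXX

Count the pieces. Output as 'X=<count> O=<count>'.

X=7 O=7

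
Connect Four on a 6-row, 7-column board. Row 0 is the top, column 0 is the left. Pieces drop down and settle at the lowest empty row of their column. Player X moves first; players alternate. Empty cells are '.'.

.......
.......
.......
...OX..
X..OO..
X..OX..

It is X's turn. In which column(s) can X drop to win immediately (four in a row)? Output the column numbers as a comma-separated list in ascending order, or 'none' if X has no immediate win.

Answer: none

Derivation:
col 0: drop X → no win
col 1: drop X → no win
col 2: drop X → no win
col 3: drop X → no win
col 4: drop X → no win
col 5: drop X → no win
col 6: drop X → no win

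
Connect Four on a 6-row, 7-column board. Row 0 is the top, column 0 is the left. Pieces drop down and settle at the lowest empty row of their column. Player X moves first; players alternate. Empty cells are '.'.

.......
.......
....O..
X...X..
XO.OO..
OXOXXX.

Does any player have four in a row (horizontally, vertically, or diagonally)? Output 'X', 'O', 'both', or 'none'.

none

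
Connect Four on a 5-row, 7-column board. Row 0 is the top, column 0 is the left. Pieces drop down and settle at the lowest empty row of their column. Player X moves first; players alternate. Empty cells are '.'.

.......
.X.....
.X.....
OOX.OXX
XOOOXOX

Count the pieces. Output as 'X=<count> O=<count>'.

X=8 O=7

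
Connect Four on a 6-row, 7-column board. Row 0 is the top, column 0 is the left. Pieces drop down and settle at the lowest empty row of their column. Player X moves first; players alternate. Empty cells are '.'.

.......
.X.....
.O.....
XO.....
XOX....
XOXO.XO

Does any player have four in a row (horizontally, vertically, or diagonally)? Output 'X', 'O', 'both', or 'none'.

O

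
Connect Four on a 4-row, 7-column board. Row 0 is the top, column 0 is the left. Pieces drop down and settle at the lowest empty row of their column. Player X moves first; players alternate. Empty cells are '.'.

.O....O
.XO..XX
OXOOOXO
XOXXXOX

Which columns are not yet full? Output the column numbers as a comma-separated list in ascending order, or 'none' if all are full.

Answer: 0,2,3,4,5

Derivation:
col 0: top cell = '.' → open
col 1: top cell = 'O' → FULL
col 2: top cell = '.' → open
col 3: top cell = '.' → open
col 4: top cell = '.' → open
col 5: top cell = '.' → open
col 6: top cell = 'O' → FULL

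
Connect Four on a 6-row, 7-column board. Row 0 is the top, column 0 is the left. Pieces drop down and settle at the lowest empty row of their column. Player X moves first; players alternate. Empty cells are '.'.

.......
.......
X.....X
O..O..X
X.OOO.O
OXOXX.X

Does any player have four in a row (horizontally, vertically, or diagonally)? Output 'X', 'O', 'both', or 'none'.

none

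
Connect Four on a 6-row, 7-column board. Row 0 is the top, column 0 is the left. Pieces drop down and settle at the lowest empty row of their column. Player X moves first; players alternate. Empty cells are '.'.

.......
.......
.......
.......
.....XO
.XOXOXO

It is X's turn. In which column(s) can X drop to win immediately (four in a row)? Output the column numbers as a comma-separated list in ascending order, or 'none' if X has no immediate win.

Answer: none

Derivation:
col 0: drop X → no win
col 1: drop X → no win
col 2: drop X → no win
col 3: drop X → no win
col 4: drop X → no win
col 5: drop X → no win
col 6: drop X → no win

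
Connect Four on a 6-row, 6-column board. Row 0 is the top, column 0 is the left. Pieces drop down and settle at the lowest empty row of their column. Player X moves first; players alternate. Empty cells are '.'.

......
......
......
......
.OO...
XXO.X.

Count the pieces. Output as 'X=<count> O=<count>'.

X=3 O=3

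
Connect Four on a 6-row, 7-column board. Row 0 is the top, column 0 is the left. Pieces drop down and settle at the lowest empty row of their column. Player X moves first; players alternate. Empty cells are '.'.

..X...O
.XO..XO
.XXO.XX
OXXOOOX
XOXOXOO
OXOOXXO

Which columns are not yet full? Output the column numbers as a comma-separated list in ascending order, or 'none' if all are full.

Answer: 0,1,3,4,5

Derivation:
col 0: top cell = '.' → open
col 1: top cell = '.' → open
col 2: top cell = 'X' → FULL
col 3: top cell = '.' → open
col 4: top cell = '.' → open
col 5: top cell = '.' → open
col 6: top cell = 'O' → FULL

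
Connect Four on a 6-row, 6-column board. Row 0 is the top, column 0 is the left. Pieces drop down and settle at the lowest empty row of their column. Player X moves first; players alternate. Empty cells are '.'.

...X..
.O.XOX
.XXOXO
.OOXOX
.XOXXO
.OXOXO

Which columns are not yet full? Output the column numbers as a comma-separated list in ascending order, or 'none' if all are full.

col 0: top cell = '.' → open
col 1: top cell = '.' → open
col 2: top cell = '.' → open
col 3: top cell = 'X' → FULL
col 4: top cell = '.' → open
col 5: top cell = '.' → open

Answer: 0,1,2,4,5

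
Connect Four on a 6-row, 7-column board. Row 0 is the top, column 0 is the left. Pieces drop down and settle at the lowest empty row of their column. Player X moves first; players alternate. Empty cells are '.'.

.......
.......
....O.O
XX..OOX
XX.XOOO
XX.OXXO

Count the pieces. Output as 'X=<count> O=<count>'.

X=10 O=9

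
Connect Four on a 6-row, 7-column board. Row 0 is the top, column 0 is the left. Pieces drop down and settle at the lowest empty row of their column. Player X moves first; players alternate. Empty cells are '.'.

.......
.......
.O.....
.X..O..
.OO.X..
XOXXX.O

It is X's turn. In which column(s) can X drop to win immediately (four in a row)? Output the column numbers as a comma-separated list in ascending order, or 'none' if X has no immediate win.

Answer: 5

Derivation:
col 0: drop X → no win
col 1: drop X → no win
col 2: drop X → no win
col 3: drop X → no win
col 4: drop X → no win
col 5: drop X → WIN!
col 6: drop X → no win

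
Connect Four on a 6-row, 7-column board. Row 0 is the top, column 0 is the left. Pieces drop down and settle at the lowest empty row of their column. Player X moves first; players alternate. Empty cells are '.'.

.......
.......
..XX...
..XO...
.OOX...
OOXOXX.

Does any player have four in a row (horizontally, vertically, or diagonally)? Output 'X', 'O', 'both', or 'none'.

none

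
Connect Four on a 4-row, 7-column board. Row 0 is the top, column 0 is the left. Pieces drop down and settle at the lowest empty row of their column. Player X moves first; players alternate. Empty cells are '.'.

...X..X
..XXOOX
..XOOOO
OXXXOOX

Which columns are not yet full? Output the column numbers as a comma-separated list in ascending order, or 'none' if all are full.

col 0: top cell = '.' → open
col 1: top cell = '.' → open
col 2: top cell = '.' → open
col 3: top cell = 'X' → FULL
col 4: top cell = '.' → open
col 5: top cell = '.' → open
col 6: top cell = 'X' → FULL

Answer: 0,1,2,4,5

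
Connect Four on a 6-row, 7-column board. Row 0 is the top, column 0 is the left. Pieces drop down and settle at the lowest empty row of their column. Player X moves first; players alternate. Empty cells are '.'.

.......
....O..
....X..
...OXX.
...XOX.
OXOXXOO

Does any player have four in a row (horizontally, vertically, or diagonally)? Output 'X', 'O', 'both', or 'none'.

none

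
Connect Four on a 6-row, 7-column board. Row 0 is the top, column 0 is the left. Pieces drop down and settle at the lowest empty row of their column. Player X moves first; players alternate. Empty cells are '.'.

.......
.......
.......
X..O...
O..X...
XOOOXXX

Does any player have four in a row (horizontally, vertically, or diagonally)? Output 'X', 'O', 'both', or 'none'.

none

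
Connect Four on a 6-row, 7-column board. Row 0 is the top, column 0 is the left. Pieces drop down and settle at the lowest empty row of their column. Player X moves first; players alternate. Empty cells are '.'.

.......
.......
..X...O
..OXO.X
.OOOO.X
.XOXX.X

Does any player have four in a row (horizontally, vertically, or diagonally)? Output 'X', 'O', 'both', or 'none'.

O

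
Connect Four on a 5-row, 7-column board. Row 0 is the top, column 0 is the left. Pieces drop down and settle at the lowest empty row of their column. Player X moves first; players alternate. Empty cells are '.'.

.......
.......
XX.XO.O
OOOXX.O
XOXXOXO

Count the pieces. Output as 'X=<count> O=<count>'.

X=9 O=9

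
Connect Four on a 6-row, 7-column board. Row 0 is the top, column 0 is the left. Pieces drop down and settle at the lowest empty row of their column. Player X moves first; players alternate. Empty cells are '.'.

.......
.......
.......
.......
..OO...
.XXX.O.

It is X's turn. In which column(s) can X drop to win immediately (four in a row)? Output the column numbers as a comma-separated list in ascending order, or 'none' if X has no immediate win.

col 0: drop X → WIN!
col 1: drop X → no win
col 2: drop X → no win
col 3: drop X → no win
col 4: drop X → WIN!
col 5: drop X → no win
col 6: drop X → no win

Answer: 0,4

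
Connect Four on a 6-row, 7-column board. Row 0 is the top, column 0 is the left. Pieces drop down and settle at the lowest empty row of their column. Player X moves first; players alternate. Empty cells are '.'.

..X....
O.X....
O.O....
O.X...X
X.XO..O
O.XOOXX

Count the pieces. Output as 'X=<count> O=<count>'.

X=9 O=9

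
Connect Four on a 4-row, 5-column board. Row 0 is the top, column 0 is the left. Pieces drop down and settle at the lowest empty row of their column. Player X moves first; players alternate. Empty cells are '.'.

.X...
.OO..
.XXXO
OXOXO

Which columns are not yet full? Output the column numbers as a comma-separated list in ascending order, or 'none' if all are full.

Answer: 0,2,3,4

Derivation:
col 0: top cell = '.' → open
col 1: top cell = 'X' → FULL
col 2: top cell = '.' → open
col 3: top cell = '.' → open
col 4: top cell = '.' → open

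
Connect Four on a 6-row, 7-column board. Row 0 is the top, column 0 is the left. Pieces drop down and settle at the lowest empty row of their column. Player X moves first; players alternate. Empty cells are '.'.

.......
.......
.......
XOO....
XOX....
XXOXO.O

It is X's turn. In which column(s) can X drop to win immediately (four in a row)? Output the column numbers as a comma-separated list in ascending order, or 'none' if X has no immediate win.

col 0: drop X → WIN!
col 1: drop X → no win
col 2: drop X → no win
col 3: drop X → no win
col 4: drop X → no win
col 5: drop X → no win
col 6: drop X → no win

Answer: 0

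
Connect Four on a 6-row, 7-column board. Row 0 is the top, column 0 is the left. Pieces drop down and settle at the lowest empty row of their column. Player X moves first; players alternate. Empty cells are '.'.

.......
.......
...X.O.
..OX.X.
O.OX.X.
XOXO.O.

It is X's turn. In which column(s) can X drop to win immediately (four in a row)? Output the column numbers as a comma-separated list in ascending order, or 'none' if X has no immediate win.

Answer: 3

Derivation:
col 0: drop X → no win
col 1: drop X → no win
col 2: drop X → no win
col 3: drop X → WIN!
col 4: drop X → no win
col 5: drop X → no win
col 6: drop X → no win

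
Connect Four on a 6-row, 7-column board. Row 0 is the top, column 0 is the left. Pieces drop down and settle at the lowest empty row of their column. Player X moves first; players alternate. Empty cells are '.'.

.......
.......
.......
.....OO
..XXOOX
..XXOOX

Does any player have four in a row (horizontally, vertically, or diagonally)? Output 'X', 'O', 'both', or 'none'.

none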